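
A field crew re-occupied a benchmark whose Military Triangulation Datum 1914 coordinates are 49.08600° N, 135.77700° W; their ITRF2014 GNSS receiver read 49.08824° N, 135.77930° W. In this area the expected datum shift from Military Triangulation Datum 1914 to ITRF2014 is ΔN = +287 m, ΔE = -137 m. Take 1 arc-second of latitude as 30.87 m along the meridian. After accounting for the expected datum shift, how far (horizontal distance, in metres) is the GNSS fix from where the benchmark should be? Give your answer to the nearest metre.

Observed coordinate differences: Δφ = +0.00224°, Δλ = -0.00230°.
Converting to metres (1° lat = 111132 m, cos φ = 0.654925): observed ΔN = 248.9 m, observed ΔE = -167.4 m.
Subtracting the expected shift leaves a residual of 248.9 − (287) = -38.1 m north and -167.4 − (-137) = -30.4 m east.
Residual distance = √((-38.1)² + (-30.4)²) = 48.7 m.

49 m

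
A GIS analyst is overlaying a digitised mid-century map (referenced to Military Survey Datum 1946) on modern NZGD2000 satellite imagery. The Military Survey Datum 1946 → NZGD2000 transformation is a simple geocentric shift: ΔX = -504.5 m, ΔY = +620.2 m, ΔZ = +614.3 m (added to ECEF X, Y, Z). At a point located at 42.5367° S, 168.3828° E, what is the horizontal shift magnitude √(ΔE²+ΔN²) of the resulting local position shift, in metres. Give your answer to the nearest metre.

At φ = -42.5367°, λ = 168.3828°: sin φ = -0.676062, cos φ = 0.736844, sin λ = 0.201372, cos λ = -0.979515.
ΔE = −sin λ·ΔX + cos λ·ΔY = −(0.201372)·(-504.5) + (-0.979515)·(620.2) = -505.90 m.
ΔN = −sin φ cos λ·ΔX − sin φ sin λ·ΔY + cos φ·ΔZ = −(-0.676062)(-0.979515)(-504.5) − (-0.676062)(0.201372)(620.2) + (0.736844)(614.3) = 871.16 m.
Horizontal magnitude = √(ΔE² + ΔN²) = √((-505.90)² + 871.16²) = 1007.40 m.

1007 m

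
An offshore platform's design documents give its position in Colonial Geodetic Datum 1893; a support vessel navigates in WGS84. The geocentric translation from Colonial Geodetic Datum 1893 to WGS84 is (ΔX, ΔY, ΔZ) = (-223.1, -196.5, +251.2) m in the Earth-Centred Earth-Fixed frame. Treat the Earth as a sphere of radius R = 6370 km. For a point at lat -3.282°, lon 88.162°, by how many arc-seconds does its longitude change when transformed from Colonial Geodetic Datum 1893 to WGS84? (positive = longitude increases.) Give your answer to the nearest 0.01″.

Δλ = 7.03″

sin φ = -0.057250, cos φ = 0.998360, sin λ = 0.999486, cos λ = 0.032074.
East component: ΔE = −sin λ·ΔX + cos λ·ΔY = −(0.999486)(-223.1) + (0.032074)(-196.5) = 216.68 m.
1° of latitude spans πR/180 = 111177 m; at latitude φ, 1° of longitude spans that × cos φ = 110995.1 m, so Δλ = 216.68 / 110995.1 × 3600 = 7.028″.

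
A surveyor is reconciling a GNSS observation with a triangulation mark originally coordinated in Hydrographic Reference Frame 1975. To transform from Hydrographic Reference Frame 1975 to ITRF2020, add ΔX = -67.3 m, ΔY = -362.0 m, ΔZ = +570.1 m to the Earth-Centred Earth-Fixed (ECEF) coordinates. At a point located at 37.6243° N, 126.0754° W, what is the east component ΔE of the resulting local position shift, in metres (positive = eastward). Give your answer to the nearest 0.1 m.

ΔE = 158.8 m

At φ = 37.6243°, λ = -126.0754°: sin φ = 0.610481, cos φ = 0.792031, sin λ = -0.808243, cos λ = -0.588849.
ΔE = −sin λ·ΔX + cos λ·ΔY = −(-0.808243)·(-67.3) + (-0.588849)·(-362.0) = 158.77 m.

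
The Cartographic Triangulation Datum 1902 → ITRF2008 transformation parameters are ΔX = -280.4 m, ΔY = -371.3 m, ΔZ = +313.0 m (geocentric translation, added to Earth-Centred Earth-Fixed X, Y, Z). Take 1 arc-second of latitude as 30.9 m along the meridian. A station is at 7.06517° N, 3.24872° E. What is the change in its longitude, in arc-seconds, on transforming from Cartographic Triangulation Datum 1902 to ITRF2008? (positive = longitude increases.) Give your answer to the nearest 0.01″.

sin φ = 0.122998, cos φ = 0.992407, sin λ = 0.056670, cos λ = 0.998393.
East component: ΔE = −sin λ·ΔX + cos λ·ΔY = −(0.056670)(-280.4) + (0.998393)(-371.3) = -354.81 m.
1° of latitude spans 3600 × 30.90 = 111240 m; at latitude φ, 1° of longitude spans that × cos φ = 110395.3 m, so Δλ = -354.81 / 110395.3 × 3600 = -11.570″.

Δλ = -11.57″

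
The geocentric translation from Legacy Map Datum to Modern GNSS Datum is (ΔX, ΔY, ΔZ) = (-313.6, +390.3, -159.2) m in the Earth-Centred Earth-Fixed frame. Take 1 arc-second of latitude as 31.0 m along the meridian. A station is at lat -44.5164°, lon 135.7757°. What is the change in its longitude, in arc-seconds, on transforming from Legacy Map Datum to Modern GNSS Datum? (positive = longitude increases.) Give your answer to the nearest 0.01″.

sin φ = -0.701113, cos φ = 0.713050, sin λ = 0.697469, cos λ = -0.716615.
East component: ΔE = −sin λ·ΔX + cos λ·ΔY = −(0.697469)(-313.6) + (-0.716615)(390.3) = -60.97 m.
1° of latitude spans 3600 × 31.00 = 111600 m; at latitude φ, 1° of longitude spans that × cos φ = 79576.4 m, so Δλ = -60.97 / 79576.4 × 3600 = -2.758″.

Δλ = -2.76″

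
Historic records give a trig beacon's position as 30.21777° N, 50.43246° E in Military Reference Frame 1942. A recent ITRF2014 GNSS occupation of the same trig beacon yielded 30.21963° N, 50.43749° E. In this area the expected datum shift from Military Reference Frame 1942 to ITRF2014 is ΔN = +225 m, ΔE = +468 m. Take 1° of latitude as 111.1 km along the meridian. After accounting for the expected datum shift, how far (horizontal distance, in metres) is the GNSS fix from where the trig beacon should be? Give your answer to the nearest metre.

24 m

Observed coordinate differences: Δφ = +0.00186°, Δλ = +0.00503°.
Converting to metres (1° lat = 111100 m, cos φ = 0.864119): observed ΔN = 206.6 m, observed ΔE = 482.9 m.
Subtracting the expected shift leaves a residual of 206.6 − (225) = -18.4 m north and 482.9 − (468) = 14.9 m east.
Residual distance = √((-18.4)² + 14.9²) = 23.6 m.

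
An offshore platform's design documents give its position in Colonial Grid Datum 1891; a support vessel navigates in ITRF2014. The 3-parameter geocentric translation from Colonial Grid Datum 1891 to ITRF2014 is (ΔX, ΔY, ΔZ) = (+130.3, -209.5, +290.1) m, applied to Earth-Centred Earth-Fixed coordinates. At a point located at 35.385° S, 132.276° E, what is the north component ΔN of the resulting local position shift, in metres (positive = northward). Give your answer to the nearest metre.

The local north axis is (−sin φ cos λ, −sin φ sin λ, cos φ), giving ΔN = -50.757 − 89.762 + 236.513 = 95.99 m.

ΔN = 96 m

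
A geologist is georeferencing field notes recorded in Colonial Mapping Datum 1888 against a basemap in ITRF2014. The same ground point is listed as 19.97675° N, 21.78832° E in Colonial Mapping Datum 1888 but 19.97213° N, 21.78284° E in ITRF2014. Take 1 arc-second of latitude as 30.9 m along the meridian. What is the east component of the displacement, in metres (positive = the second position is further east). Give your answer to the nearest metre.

Δφ = 19.97213° − 19.97675° = -0.00462°; Δλ = 21.78284° − 21.78832° = -0.00548°.
1° of latitude = 3600 × 30.90 = 111240 m.
ΔN = Δφ × 111240 = -513.9 m; ΔE = Δλ × 111240 × cos(19.97675°) = -0.00548 × 111240 × 0.939831 = -572.9 m.

ΔE = -573 m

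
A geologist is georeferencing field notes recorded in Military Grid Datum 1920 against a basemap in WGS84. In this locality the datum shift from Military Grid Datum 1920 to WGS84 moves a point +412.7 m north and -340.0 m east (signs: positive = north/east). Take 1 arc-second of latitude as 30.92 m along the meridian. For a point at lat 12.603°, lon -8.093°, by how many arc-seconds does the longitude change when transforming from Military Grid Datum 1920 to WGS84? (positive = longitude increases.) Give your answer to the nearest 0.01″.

Δλ = -11.27″

At latitude 12.603°, cos φ = 0.975905.
1″ of longitude at this latitude = 30.92 × cos φ = 30.1750 m, so Δλ = -340.0 / 30.1750 = -11.268″.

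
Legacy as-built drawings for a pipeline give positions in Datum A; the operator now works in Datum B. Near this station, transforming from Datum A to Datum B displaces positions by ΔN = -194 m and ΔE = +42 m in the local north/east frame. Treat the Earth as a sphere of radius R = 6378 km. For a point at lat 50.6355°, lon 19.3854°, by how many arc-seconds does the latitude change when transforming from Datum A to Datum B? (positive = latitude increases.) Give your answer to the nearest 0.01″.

Δφ = -6.27″

On a sphere of radius R, 1 rad of latitude = R, so Δφ = ΔN / R = -194.0 / 6378000 = -3.0417e-05 rad = -6.274″.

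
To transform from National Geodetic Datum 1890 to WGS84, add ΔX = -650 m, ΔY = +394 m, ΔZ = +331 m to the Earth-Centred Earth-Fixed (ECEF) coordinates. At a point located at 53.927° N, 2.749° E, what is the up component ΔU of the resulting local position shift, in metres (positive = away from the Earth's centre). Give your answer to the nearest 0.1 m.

At φ = 53.927°, λ = 2.749°: sin φ = 0.808267, cos φ = 0.588816, sin λ = 0.047961, cos λ = 0.998849.
ΔU = cos φ cos λ·ΔX + cos φ sin λ·ΔY + sin φ·ΔZ = (0.588816)(0.998849)(-650) + (0.588816)(0.047961)(394) + (0.808267)(331) = -103.63 m.

ΔU = -103.6 m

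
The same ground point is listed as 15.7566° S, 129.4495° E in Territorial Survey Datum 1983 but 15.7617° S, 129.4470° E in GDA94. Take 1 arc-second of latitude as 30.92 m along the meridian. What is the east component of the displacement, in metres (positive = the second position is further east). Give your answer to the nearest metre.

Δφ = -15.7617° − -15.7566° = -0.0051°; Δλ = 129.4470° − 129.4495° = -0.0025°.
1° of latitude = 3600 × 30.92 = 111312 m.
ΔN = Δφ × 111312 = -567.7 m; ΔE = Δλ × 111312 × cos(-15.7566°) = -0.0025 × 111312 × 0.962424 = -267.8 m.

ΔE = -268 m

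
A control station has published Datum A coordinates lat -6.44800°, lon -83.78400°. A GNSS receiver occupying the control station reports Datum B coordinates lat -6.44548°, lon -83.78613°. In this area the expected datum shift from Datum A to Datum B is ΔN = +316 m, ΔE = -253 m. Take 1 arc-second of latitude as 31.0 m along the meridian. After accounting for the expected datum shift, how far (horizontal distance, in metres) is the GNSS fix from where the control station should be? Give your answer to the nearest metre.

39 m

Observed coordinate differences: Δφ = +0.00252°, Δλ = -0.00213°.
Converting to metres (1° lat = 111600 m, cos φ = 0.993674): observed ΔN = 281.2 m, observed ΔE = -236.2 m.
Subtracting the expected shift leaves a residual of 281.2 − (316) = -34.8 m north and -236.2 − (-253) = 16.8 m east.
Residual distance = √((-34.8)² + 16.8²) = 38.6 m.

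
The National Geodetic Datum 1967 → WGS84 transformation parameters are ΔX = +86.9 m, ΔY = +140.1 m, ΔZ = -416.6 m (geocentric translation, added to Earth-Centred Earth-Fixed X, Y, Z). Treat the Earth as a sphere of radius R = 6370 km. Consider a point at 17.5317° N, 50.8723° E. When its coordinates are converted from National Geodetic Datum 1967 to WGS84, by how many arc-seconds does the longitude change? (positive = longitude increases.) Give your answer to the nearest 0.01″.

sin φ = 0.301233, cos φ = 0.953550, sin λ = 0.775741, cos λ = 0.631051.
East component: ΔE = −sin λ·ΔX + cos λ·ΔY = −(0.775741)(86.9) + (0.631051)(140.1) = 21.00 m.
1° of latitude spans πR/180 = 111177 m; at latitude φ, 1° of longitude spans that × cos φ = 106013.3 m, so Δλ = 21.00 / 106013.3 × 3600 = 0.713″.

Δλ = 0.71″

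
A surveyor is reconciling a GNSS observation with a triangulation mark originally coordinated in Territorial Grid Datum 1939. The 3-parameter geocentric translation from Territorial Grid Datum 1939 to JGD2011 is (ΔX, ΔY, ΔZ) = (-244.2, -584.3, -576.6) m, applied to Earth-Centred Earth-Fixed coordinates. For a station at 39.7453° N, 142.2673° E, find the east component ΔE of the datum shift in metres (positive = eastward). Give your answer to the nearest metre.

The local east axis at (φ, λ) is (−sin λ, cos λ, 0), so ΔE = −sin(142.2673°)·(-244.2) + cos(142.2673°)·(-584.3) = 611.55 m.

ΔE = 612 m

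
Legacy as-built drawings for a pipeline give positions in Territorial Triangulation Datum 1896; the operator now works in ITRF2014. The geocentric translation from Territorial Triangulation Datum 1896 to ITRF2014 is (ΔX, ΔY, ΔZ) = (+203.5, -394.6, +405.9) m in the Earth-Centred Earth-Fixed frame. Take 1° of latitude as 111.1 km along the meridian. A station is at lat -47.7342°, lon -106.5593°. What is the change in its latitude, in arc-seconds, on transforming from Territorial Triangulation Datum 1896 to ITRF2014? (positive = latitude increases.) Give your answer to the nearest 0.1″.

Δφ = 16.5″

sin φ = -0.740033, cos φ = 0.672571, sin λ = -0.958525, cos λ = -0.285008.
North component: ΔN = −sin φ cos λ·ΔX − sin φ sin λ·ΔY + cos φ·ΔZ = −(-0.740033)(-0.285008)(203.5) − (-0.740033)(-0.958525)(-394.6) + (0.672571)(405.9) = 509.98 m.
1° of latitude spans 111100 m, so Δφ = 509.98 / 111100 × 3600 = 16.525″.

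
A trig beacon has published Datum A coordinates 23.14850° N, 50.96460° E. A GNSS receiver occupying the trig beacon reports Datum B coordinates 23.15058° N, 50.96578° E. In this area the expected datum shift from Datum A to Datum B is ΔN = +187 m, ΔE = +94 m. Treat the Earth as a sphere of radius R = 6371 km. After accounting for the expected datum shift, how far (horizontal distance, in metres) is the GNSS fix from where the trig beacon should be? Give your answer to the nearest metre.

Observed coordinate differences: Δφ = +0.00208°, Δλ = +0.00118°.
Converting to metres (1° lat = 111195 m, cos φ = 0.919489): observed ΔN = 231.3 m, observed ΔE = 120.6 m.
Subtracting the expected shift leaves a residual of 231.3 − (187) = 44.3 m north and 120.6 − (94) = 26.6 m east.
Residual distance = √(44.3² + 26.6²) = 51.7 m.

52 m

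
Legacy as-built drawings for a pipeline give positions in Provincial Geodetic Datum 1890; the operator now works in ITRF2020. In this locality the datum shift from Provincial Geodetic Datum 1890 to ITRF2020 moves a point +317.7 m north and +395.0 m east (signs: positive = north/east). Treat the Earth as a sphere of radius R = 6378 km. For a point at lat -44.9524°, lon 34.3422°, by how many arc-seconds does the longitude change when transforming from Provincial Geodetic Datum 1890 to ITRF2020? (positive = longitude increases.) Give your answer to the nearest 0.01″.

At latitude -44.9524°, cos φ = 0.707694.
One radian of longitude at latitude φ spans R cos φ, so Δλ = ΔE / (R cos φ) = 395.0 / (6378000 × 0.707694) = 8.7512e-05 rad = 18.051″.

Δλ = 18.05″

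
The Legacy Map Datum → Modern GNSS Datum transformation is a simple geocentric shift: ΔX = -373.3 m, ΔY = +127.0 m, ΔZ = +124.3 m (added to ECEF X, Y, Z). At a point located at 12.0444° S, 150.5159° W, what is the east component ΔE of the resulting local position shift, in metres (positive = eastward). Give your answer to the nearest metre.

ΔE = -294 m

The local east axis at (φ, λ) is (−sin λ, cos λ, 0), so ΔE = −sin(-150.5159°)·(-373.3) + cos(-150.5159°)·127.0 = -294.28 m.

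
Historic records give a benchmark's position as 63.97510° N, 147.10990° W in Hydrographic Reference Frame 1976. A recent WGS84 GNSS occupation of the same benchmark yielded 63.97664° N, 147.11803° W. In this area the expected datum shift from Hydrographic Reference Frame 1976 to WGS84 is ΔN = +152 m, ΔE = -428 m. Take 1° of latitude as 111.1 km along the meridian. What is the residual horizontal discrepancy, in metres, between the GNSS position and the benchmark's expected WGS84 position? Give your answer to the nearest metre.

Observed coordinate differences: Δφ = +0.00154°, Δλ = -0.00813°.
Converting to metres (1° lat = 111100 m, cos φ = 0.438762): observed ΔN = 171.1 m, observed ΔE = -396.3 m.
Subtracting the expected shift leaves a residual of 171.1 − (152) = 19.1 m north and -396.3 − (-428) = 31.7 m east.
Residual distance = √(19.1² + 31.7²) = 37.0 m.

37 m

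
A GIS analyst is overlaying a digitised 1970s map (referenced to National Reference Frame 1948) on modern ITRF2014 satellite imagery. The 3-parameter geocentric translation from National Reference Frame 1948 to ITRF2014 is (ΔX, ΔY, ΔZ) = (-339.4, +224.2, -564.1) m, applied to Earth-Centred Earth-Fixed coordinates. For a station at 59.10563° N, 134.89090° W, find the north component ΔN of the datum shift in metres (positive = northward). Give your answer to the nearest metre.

ΔN = -359 m

At φ = 59.10563°, λ = -134.89090°: sin φ = 0.858115, cos φ = 0.513457, sin λ = -0.708452, cos λ = -0.705759.
ΔN = −sin φ cos λ·ΔX − sin φ sin λ·ΔY + cos φ·ΔZ = −(0.858115)(-0.705759)(-339.4) − (0.858115)(-0.708452)(224.2) + (0.513457)(-564.1) = -358.89 m.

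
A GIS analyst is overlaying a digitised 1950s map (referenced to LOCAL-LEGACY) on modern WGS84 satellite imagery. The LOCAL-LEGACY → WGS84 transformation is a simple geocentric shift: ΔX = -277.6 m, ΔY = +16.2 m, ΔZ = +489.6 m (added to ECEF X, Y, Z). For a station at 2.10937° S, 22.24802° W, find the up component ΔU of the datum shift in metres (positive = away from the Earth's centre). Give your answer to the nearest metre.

The local up (radial) axis is (cos φ cos λ, cos φ sin λ, sin φ), giving ΔU = -256.760 − 6.129 − 18.021 = -280.91 m.

ΔU = -281 m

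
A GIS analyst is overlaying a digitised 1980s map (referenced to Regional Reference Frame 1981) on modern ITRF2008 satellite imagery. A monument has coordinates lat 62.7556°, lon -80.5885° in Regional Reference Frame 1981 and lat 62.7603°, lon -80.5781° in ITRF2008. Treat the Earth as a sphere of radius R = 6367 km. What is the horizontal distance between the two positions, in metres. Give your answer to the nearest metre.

Δφ = 62.7603° − 62.7556° = +0.0047°; Δλ = -80.5781° − -80.5885° = +0.0104°.
1° along a meridian = πR/180 = 111125 m.
ΔN = Δφ × 111125 = 522.3 m; ΔE = Δλ × 111125 × cos(62.7556°) = +0.0104 × 111125 × 0.457787 = 529.1 m.
Distance = √(ΔE² + ΔN²) = √(529.1² + 522.3²) = 743.4 m.

743 m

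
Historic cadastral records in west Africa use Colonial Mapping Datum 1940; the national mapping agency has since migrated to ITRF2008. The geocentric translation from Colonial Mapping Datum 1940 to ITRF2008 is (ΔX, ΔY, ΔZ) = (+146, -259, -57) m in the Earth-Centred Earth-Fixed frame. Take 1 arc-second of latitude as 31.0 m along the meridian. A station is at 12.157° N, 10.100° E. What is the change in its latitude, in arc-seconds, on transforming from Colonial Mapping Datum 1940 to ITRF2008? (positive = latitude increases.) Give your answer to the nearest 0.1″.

Δφ = -2.5″

sin φ = 0.210591, cos φ = 0.977574, sin λ = 0.175367, cos λ = 0.984503.
North component: ΔN = −sin φ cos λ·ΔX − sin φ sin λ·ΔY + cos φ·ΔZ = −(0.210591)(0.984503)(146) − (0.210591)(0.175367)(-259) + (0.977574)(-57) = -76.43 m.
1° of latitude spans 3600 × 31.00 = 111600 m, so Δφ = -76.43 / 111600 × 3600 = -2.465″.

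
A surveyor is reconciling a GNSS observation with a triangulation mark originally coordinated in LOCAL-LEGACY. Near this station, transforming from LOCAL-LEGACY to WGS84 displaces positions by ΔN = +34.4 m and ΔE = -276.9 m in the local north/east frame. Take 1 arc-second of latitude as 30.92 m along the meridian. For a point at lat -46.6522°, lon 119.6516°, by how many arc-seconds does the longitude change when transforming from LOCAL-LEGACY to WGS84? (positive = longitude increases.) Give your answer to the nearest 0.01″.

At latitude -46.6522°, cos φ = 0.686425.
1″ of longitude at this latitude = 30.92 × cos φ = 21.2243 m, so Δλ = -276.9 / 21.2243 = -13.046″.

Δλ = -13.05″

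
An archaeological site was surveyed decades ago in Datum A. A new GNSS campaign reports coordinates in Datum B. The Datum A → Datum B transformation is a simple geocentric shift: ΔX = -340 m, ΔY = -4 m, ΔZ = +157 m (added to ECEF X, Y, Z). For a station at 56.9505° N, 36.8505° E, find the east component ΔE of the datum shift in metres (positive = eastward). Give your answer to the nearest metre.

The local east axis at (φ, λ) is (−sin λ, cos λ, 0), so ΔE = −sin(36.8505°)·(-340) + cos(36.8505°)·(-4) = 200.71 m.

ΔE = 201 m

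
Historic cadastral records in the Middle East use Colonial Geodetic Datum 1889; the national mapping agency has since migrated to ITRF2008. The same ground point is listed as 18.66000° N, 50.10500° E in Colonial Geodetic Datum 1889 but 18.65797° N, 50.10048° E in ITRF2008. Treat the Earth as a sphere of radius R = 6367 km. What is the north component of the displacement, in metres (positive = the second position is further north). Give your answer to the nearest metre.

ΔN = -226 m

Δφ = 18.65797° − 18.66000° = -0.00203°; Δλ = 50.10048° − 50.10500° = -0.00452°.
1° along a meridian = πR/180 = 111125 m.
ΔN = Δφ × 111125 = -225.6 m; ΔE = Δλ × 111125 × cos(18.66000°) = -0.00452 × 111125 × 0.947434 = -475.9 m.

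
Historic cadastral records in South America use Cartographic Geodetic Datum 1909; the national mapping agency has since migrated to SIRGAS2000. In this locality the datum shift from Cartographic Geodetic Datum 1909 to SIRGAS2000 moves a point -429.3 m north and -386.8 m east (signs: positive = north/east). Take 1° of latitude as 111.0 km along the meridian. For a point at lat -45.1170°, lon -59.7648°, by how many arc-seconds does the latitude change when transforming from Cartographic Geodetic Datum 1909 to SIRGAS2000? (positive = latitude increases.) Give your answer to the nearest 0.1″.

1° of latitude = 111.0 km, so Δφ = -429.3 / 111000 = -0.0038676° = -13.923″.

Δφ = -13.9″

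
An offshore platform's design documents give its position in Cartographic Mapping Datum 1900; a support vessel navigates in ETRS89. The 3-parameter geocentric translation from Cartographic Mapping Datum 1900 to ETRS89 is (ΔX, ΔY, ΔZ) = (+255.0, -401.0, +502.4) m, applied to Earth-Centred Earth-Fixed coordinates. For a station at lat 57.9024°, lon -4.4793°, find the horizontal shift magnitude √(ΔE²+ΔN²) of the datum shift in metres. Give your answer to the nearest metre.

At φ = 57.9024°, λ = -4.4793°: sin φ = 0.847144, cos φ = 0.531363, sin λ = -0.078099, cos λ = 0.996946.
ΔE = −sin λ·ΔX + cos λ·ΔY = −(-0.078099)·(255.0) + (0.996946)·(-401.0) = -379.86 m.
ΔN = −sin φ cos λ·ΔX − sin φ sin λ·ΔY + cos φ·ΔZ = −(0.847144)(0.996946)(255.0) − (0.847144)(-0.078099)(-401.0) + (0.531363)(502.4) = 25.06 m.
Horizontal magnitude = √(ΔE² + ΔN²) = √((-379.86)² + 25.06²) = 380.69 m.

381 m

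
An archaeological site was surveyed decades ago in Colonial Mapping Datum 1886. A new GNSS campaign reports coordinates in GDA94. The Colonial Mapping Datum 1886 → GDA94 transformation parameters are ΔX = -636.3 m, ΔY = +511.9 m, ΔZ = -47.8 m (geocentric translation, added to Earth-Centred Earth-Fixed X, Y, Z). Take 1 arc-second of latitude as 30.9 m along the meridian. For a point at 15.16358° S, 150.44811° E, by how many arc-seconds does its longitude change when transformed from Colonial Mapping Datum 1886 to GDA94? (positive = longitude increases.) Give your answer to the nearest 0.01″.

sin φ = -0.261576, cos φ = 0.965183, sin λ = 0.493212, cos λ = -0.869909.
East component: ΔE = −sin λ·ΔX + cos λ·ΔY = −(0.493212)(-636.3) + (-0.869909)(511.9) = -131.48 m.
1° of latitude spans 3600 × 30.90 = 111240 m; at latitude φ, 1° of longitude spans that × cos φ = 107367.0 m, so Δλ = -131.48 / 107367.0 × 3600 = -4.408″.

Δλ = -4.41″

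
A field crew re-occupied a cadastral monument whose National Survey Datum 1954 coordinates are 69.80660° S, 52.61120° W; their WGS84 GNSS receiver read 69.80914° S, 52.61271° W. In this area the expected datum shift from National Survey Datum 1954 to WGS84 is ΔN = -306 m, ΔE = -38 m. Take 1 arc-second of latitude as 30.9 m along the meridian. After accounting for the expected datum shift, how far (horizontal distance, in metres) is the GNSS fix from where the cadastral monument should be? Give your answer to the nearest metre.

31 m

Observed coordinate differences: Δφ = -0.00254°, Δλ = -0.00151°.
Converting to metres (1° lat = 111240 m, cos φ = 0.345190): observed ΔN = -282.5 m, observed ΔE = -58.0 m.
Subtracting the expected shift leaves a residual of -282.5 − (-306) = 23.5 m north and -58.0 − (-38) = -20.0 m east.
Residual distance = √(23.5² + (-20.0)²) = 30.8 m.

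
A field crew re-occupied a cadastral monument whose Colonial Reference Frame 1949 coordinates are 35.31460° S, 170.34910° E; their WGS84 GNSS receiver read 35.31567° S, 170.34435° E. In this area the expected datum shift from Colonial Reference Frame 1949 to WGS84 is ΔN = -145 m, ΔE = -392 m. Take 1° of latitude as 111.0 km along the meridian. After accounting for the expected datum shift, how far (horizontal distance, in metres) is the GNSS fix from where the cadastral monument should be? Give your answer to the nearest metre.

Observed coordinate differences: Δφ = -0.00107°, Δλ = -0.00475°.
Converting to metres (1° lat = 111000 m, cos φ = 0.815990): observed ΔN = -118.8 m, observed ΔE = -430.2 m.
Subtracting the expected shift leaves a residual of -118.8 − (-145) = 26.2 m north and -430.2 − (-392) = -38.2 m east.
Residual distance = √(26.2² + (-38.2)²) = 46.4 m.

46 m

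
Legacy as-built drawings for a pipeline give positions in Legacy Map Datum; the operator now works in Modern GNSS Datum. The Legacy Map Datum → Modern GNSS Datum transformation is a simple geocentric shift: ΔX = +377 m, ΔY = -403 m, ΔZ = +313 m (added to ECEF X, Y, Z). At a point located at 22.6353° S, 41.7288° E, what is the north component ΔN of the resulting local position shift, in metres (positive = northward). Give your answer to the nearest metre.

ΔN = 294 m

At φ = -22.6353°, λ = 41.7288°: sin φ = -0.384864, cos φ = 0.922973, sin λ = 0.665606, cos λ = 0.746304.
ΔN = −sin φ cos λ·ΔX − sin φ sin λ·ΔY + cos φ·ΔZ = −(-0.384864)(0.746304)(377) − (-0.384864)(0.665606)(-403) + (0.922973)(313) = 293.94 m.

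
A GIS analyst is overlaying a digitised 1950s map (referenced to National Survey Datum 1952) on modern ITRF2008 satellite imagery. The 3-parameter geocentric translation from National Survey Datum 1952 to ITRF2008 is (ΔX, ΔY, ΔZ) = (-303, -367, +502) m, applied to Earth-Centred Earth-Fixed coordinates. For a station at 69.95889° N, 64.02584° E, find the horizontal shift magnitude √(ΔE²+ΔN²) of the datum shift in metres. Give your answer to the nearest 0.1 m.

At φ = 69.95889°, λ = 64.02584°: sin φ = 0.939447, cos φ = 0.342694, sin λ = 0.898992, cos λ = 0.437966.
ΔE = −sin λ·ΔX + cos λ·ΔY = −(0.898992)·(-303) + (0.437966)·(-367) = 111.66 m.
ΔN = −sin φ cos λ·ΔX − sin φ sin λ·ΔY + cos φ·ΔZ = −(0.939447)(0.437966)(-303) − (0.939447)(0.898992)(-367) + (0.342694)(502) = 606.65 m.
Horizontal magnitude = √(ΔE² + ΔN²) = √(111.66² + 606.65²) = 616.84 m.

616.8 m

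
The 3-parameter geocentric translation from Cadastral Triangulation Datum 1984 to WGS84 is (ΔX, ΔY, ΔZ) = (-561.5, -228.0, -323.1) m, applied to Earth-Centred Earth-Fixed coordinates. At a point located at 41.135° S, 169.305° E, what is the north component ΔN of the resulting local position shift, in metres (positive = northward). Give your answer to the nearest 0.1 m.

The local north axis is (−sin φ cos λ, −sin φ sin λ, cos φ), giving ΔN = 362.958 − 27.835 − 243.347 = 91.78 m.

ΔN = 91.8 m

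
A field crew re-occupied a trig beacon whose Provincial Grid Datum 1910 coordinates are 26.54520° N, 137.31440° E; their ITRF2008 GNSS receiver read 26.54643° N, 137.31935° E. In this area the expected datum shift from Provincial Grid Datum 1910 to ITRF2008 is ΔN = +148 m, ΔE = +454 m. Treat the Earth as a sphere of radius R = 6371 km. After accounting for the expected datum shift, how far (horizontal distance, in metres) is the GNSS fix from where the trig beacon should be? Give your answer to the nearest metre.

Observed coordinate differences: Δφ = +0.00123°, Δλ = +0.00495°.
Converting to metres (1° lat = 111195 m, cos φ = 0.894582): observed ΔN = 136.8 m, observed ΔE = 492.4 m.
Subtracting the expected shift leaves a residual of 136.8 − (148) = -11.2 m north and 492.4 − (454) = 38.4 m east.
Residual distance = √((-11.2)² + 38.4²) = 40.0 m.

40 m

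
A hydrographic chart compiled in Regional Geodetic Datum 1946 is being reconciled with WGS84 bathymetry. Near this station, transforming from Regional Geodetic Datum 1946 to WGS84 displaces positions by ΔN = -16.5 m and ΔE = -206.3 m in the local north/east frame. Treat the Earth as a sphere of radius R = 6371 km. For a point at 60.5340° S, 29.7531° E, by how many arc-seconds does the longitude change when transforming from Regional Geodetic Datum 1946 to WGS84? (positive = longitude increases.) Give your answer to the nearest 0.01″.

Δλ = -13.58″

At latitude -60.5340°, cos φ = 0.491907.
One radian of longitude at latitude φ spans R cos φ, so Δλ = ΔE / (R cos φ) = -206.3 / (6371000 × 0.491907) = -6.5828e-05 rad = -13.578″.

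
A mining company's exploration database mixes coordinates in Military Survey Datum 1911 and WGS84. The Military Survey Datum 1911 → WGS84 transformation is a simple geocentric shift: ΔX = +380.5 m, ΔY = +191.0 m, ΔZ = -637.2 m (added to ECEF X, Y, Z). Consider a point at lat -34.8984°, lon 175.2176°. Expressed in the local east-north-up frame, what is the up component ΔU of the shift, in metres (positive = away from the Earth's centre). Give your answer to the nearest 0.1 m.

At φ = -34.8984°, λ = 175.2176°: sin φ = -0.572123, cos φ = 0.820168, sin λ = 0.083372, cos λ = -0.996519.
ΔU = cos φ cos λ·ΔX + cos φ sin λ·ΔY + sin φ·ΔZ = (0.820168)(-0.996519)(380.5) + (0.820168)(0.083372)(191.0) + (-0.572123)(-637.2) = 66.63 m.

ΔU = 66.6 m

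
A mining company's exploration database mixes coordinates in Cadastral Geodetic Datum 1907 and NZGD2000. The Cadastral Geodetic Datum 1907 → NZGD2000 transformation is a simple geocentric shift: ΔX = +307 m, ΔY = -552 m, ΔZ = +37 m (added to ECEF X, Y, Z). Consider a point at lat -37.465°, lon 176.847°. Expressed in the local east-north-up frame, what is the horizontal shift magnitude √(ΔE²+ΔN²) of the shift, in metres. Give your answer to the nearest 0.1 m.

562.4 m

The local east axis at (φ, λ) is (−sin λ, cos λ, 0), so ΔE = −sin(176.847°)·307 + cos(176.847°)·(-552) = 534.28 m.
The local north axis is (−sin φ cos λ, −sin φ sin λ, cos φ), giving ΔN = -186.458 − 18.468 + 29.368 = -175.56 m.
Horizontal magnitude = √(ΔE² + ΔN²) = √(534.28² + (-175.56)²) = 562.38 m.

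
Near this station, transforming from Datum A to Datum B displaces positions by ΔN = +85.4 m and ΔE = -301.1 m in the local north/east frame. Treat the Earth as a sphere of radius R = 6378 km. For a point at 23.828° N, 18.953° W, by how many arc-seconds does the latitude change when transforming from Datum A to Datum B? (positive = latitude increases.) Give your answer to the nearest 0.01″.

On a sphere of radius R, 1 rad of latitude = R, so Δφ = ΔN / R = 85.4 / 6378000 = 1.3390e-05 rad = 2.762″.

Δφ = 2.76″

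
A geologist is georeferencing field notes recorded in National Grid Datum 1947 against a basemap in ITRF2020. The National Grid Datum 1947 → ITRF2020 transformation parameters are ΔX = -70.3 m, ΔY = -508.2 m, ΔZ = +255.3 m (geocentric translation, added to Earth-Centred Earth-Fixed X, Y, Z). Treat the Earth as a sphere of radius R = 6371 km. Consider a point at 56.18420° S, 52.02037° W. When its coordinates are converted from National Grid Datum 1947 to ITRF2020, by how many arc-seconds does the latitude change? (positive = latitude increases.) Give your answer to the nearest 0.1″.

Δφ = 14.2″

sin φ = -0.830831, cos φ = 0.556525, sin λ = -0.788230, cos λ = 0.615381.
North component: ΔN = −sin φ cos λ·ΔX − sin φ sin λ·ΔY + cos φ·ΔZ = −(-0.830831)(0.615381)(-70.3) − (-0.830831)(-0.788230)(-508.2) + (0.556525)(255.3) = 438.95 m.
1° of latitude spans πR/180 = 111195 m, so Δφ = 438.95 / 111195 × 3600 = 14.211″.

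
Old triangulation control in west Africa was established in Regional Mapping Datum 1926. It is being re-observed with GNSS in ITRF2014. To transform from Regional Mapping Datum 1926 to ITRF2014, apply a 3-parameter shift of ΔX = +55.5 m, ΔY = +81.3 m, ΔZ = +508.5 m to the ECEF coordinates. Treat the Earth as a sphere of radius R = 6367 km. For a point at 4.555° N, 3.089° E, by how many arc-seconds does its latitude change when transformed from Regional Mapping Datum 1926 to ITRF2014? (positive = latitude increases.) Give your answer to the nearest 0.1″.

Δφ = 16.3″

sin φ = 0.079416, cos φ = 0.996842, sin λ = 0.053887, cos λ = 0.998547.
North component: ΔN = −sin φ cos λ·ΔX − sin φ sin λ·ΔY + cos φ·ΔZ = −(0.079416)(0.998547)(55.5) − (0.079416)(0.053887)(81.3) + (0.996842)(508.5) = 502.14 m.
1° of latitude spans πR/180 = 111125 m, so Δφ = 502.14 / 111125 × 3600 = 16.267″.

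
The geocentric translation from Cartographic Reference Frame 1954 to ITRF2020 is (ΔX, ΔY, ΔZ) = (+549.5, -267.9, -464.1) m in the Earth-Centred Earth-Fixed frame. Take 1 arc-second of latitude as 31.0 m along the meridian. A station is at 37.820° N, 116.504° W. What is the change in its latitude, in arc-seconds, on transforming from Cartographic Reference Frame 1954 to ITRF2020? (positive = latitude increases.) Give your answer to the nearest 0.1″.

Δφ = -11.7″

sin φ = 0.613183, cos φ = 0.789941, sin λ = -0.894903, cos λ = -0.446260.
North component: ΔN = −sin φ cos λ·ΔX − sin φ sin λ·ΔY + cos φ·ΔZ = −(0.613183)(-0.446260)(549.5) − (0.613183)(-0.894903)(-267.9) + (0.789941)(-464.1) = -363.25 m.
1° of latitude spans 3600 × 31.00 = 111600 m, so Δφ = -363.25 / 111600 × 3600 = -11.718″.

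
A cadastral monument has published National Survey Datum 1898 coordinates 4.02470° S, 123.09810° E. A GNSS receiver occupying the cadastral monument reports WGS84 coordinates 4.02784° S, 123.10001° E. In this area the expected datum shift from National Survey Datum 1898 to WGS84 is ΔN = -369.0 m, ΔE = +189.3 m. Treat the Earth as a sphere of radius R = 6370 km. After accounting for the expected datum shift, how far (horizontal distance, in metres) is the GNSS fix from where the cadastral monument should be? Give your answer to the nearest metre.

30 m

Observed coordinate differences: Δφ = -0.00314°, Δλ = +0.00191°.
Converting to metres (1° lat = 111177 m, cos φ = 0.997534): observed ΔN = -349.1 m, observed ΔE = 211.8 m.
Subtracting the expected shift leaves a residual of -349.1 − (-369.0) = 19.9 m north and 211.8 − (189.3) = 22.5 m east.
Residual distance = √(19.9² + 22.5²) = 30.1 m.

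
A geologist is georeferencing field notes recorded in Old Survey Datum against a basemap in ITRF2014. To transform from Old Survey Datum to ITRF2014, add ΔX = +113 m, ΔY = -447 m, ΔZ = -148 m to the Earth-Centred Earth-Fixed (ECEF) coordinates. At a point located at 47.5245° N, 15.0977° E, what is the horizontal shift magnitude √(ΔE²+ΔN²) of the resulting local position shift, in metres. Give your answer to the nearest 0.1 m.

The local east axis at (φ, λ) is (−sin λ, cos λ, 0), so ΔE = −sin(15.0977°)·113 + cos(15.0977°)·(-447) = -461.00 m.
The local north axis is (−sin φ cos λ, −sin φ sin λ, cos φ), giving ΔN = -80.468 + 85.873 − 99.941 = -94.54 m.
Horizontal magnitude = √(ΔE² + ΔN²) = √((-461.00)² + (-94.54)²) = 470.60 m.

470.6 m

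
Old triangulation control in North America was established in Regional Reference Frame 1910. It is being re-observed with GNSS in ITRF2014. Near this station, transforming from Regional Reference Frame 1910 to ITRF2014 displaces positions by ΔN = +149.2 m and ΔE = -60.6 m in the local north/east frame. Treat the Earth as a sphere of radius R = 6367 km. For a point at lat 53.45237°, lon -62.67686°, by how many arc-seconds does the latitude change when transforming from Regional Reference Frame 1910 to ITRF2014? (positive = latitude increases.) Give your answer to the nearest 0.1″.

On a sphere of radius R, 1 rad of latitude = R, so Δφ = ΔN / R = 149.2 / 6367000 = 2.3433e-05 rad = 4.833″.

Δφ = 4.8″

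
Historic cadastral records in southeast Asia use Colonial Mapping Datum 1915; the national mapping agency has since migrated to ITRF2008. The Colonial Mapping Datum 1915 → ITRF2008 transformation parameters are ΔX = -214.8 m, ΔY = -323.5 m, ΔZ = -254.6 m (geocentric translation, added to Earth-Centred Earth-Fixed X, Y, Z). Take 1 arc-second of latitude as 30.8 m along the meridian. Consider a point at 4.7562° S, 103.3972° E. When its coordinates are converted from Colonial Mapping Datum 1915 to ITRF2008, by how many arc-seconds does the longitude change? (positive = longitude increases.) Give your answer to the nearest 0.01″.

sin φ = -0.082916, cos φ = 0.996557, sin λ = 0.972787, cos λ = -0.231700.
East component: ΔE = −sin λ·ΔX + cos λ·ΔY = −(0.972787)(-214.8) + (-0.231700)(-323.5) = 283.91 m.
1° of latitude spans 3600 × 30.80 = 110880 m; at latitude φ, 1° of longitude spans that × cos φ = 110498.2 m, so Δλ = 283.91 / 110498.2 × 3600 = 9.250″.

Δλ = 9.25″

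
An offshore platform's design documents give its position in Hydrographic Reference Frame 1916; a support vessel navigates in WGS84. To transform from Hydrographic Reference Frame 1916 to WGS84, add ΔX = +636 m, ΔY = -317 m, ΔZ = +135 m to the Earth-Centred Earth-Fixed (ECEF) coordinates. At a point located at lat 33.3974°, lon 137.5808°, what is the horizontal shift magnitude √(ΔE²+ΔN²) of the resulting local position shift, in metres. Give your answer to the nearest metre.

526 m

The local east axis at (φ, λ) is (−sin λ, cos λ, 0), so ΔE = −sin(137.5808°)·636 + cos(137.5808°)·(-317) = -194.99 m.
The local north axis is (−sin φ cos λ, −sin φ sin λ, cos φ), giving ΔN = 258.441 + 117.702 + 112.708 = 488.85 m.
Horizontal magnitude = √(ΔE² + ΔN²) = √((-194.99)² + 488.85²) = 526.31 m.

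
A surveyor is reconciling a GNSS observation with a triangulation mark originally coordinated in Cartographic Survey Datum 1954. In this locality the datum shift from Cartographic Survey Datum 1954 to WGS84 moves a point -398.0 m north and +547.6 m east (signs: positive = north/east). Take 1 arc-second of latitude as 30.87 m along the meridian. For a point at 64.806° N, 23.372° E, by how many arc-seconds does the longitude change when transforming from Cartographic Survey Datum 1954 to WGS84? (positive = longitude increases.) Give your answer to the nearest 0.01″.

At latitude 64.806°, cos φ = 0.425685.
1″ of longitude at this latitude = 30.87 × cos φ = 13.1409 m, so Δλ = 547.6 / 13.1409 = 41.671″.

Δλ = 41.67″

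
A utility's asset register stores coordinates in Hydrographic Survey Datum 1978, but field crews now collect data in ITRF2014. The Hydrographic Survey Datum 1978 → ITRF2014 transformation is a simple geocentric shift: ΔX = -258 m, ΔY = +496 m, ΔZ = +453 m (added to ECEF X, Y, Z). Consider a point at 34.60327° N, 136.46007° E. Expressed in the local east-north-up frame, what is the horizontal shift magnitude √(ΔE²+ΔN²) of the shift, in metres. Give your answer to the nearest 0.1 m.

195.8 m

At φ = 34.60327°, λ = 136.46007°: sin φ = 0.567891, cos φ = 0.823104, sin λ = 0.688860, cos λ = -0.724894.
ΔE = −sin λ·ΔX + cos λ·ΔY = −(0.688860)·(-258) + (-0.724894)·(496) = -181.82 m.
ΔN = −sin φ cos λ·ΔX − sin φ sin λ·ΔY + cos φ·ΔZ = −(0.567891)(-0.724894)(-258) − (0.567891)(0.688860)(496) + (0.823104)(453) = 72.62 m.
Horizontal magnitude = √(ΔE² + ΔN²) = √((-181.82)² + 72.62²) = 195.79 m.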